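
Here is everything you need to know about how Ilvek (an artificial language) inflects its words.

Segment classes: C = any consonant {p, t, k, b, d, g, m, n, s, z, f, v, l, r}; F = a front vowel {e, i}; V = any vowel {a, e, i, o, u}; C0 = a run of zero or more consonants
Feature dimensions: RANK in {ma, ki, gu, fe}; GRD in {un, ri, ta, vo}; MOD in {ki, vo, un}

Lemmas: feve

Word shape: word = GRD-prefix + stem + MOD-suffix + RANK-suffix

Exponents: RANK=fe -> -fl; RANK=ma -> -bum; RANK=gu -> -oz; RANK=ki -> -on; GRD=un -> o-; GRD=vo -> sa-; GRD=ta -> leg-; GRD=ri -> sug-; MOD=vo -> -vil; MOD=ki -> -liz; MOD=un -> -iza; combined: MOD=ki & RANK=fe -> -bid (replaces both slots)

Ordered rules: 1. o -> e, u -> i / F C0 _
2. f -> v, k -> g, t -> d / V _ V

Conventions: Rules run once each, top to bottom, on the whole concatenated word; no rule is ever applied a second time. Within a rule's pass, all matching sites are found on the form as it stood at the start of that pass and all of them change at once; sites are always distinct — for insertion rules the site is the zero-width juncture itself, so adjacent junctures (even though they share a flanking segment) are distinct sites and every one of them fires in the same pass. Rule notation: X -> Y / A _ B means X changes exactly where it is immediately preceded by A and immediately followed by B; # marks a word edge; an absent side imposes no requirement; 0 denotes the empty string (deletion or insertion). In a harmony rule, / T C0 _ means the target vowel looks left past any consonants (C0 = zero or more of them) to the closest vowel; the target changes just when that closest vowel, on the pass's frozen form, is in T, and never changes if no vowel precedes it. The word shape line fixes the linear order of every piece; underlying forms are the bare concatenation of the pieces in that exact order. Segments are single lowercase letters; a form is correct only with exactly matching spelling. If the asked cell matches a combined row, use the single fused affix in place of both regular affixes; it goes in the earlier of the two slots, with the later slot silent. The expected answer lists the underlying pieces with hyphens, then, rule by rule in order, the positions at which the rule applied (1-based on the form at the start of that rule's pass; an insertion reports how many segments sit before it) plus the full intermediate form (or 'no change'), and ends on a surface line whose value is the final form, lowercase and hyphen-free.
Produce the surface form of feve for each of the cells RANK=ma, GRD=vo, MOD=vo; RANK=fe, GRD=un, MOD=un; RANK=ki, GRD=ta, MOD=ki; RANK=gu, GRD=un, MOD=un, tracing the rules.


cell RANK=ma, GRD=vo, MOD=vo:
underlying: sa-feve-vil-bum
1. o -> e, u -> i / F C0 _: fires at position(s) 11: safevevilbim
2. f -> v, k -> g, t -> d / V _ V: fires at position(s) 3: savevevilbim
surface: savevevilbim

cell RANK=fe, GRD=un, MOD=un:
underlying: o-feve-iza-fl
1. o -> e, u -> i / F C0 _: no change
2. f -> v, k -> g, t -> d / V _ V: fires at position(s) 2: oveveizafl
surface: oveveizafl

cell RANK=ki, GRD=ta, MOD=ki:
underlying: leg-feve-liz-on
1. o -> e, u -> i / F C0 _: fires at position(s) 11: legfevelizen
2. f -> v, k -> g, t -> d / V _ V: no change
surface: legfevelizen

cell RANK=gu, GRD=un, MOD=un:
underlying: o-feve-iza-oz
1. o -> e, u -> i / F C0 _: no change
2. f -> v, k -> g, t -> d / V _ V: fires at position(s) 2: oveveizaoz
surface: oveveizaoz


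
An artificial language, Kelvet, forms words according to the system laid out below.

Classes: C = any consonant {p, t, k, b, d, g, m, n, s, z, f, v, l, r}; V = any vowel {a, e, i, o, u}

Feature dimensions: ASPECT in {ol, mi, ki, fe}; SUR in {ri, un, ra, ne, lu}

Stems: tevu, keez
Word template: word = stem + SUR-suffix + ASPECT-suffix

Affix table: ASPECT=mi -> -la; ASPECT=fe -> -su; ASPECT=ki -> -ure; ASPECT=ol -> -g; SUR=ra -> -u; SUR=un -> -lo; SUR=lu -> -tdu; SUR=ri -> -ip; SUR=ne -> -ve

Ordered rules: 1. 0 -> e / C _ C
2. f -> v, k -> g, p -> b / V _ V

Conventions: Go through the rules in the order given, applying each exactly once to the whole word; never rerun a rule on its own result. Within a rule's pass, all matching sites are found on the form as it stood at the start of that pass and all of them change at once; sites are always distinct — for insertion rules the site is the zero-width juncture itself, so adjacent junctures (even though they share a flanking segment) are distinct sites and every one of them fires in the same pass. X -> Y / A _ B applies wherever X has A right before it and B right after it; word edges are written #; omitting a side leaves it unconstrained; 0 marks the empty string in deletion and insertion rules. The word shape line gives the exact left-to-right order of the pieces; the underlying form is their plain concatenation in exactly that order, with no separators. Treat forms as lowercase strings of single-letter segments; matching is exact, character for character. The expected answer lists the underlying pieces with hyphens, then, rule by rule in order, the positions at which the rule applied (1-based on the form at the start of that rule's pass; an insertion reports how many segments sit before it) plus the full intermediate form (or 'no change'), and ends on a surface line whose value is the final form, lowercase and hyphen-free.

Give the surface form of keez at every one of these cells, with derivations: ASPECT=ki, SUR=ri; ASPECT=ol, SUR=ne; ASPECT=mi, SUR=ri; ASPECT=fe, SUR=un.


cell ASPECT=ki, SUR=ri:
underlying: keez-ip-ure
1. 0 -> e / C _ C: no change
2. f -> v, k -> g, p -> b / V _ V: fires at position(s) 6: keezibure
surface: keezibure

cell ASPECT=ol, SUR=ne:
underlying: keez-ve-g
1. 0 -> e / C _ C: inserts after position(s) 4: keezeveg
2. f -> v, k -> g, p -> b / V _ V: no change
surface: keezeveg

cell ASPECT=mi, SUR=ri:
underlying: keez-ip-la
1. 0 -> e / C _ C: inserts after position(s) 6: keezipela
2. f -> v, k -> g, p -> b / V _ V: fires at position(s) 6: keezibela
surface: keezibela

cell ASPECT=fe, SUR=un:
underlying: keez-lo-su
1. 0 -> e / C _ C: inserts after position(s) 4: keezelosu
2. f -> v, k -> g, p -> b / V _ V: no change
surface: keezelosu


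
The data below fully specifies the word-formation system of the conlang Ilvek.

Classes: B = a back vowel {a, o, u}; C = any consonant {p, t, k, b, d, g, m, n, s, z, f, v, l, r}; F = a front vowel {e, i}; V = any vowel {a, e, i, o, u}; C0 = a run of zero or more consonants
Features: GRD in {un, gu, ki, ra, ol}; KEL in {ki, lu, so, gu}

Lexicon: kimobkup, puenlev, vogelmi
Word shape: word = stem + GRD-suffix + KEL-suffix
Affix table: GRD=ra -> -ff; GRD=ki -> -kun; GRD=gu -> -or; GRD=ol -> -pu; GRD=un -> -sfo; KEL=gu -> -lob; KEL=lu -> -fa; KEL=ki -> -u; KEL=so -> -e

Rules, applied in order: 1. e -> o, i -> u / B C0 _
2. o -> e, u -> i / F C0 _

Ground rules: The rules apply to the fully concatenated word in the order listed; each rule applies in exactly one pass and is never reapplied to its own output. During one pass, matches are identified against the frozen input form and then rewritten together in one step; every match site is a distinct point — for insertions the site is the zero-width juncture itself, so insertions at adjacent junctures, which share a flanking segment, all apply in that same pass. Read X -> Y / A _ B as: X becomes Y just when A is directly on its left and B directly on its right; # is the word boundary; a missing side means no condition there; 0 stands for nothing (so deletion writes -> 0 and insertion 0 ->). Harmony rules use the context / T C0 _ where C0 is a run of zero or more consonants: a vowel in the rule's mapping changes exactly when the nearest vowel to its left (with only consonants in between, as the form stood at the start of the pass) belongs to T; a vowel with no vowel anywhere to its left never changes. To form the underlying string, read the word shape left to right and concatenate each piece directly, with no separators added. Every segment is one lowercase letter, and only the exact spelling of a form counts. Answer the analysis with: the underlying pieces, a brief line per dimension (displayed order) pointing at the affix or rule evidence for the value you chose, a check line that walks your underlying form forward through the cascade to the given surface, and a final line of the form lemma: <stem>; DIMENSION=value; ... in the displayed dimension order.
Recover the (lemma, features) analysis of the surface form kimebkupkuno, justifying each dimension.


underlying: kimobkup-kun-e
GRD=ki - signalled by the affix -kun
KEL=so - signalled by the affix -e
check: kimobkupkune -> kimobkupkuno -> kimebkupkuno
lemma: kimobkup; GRD=ki; KEL=so


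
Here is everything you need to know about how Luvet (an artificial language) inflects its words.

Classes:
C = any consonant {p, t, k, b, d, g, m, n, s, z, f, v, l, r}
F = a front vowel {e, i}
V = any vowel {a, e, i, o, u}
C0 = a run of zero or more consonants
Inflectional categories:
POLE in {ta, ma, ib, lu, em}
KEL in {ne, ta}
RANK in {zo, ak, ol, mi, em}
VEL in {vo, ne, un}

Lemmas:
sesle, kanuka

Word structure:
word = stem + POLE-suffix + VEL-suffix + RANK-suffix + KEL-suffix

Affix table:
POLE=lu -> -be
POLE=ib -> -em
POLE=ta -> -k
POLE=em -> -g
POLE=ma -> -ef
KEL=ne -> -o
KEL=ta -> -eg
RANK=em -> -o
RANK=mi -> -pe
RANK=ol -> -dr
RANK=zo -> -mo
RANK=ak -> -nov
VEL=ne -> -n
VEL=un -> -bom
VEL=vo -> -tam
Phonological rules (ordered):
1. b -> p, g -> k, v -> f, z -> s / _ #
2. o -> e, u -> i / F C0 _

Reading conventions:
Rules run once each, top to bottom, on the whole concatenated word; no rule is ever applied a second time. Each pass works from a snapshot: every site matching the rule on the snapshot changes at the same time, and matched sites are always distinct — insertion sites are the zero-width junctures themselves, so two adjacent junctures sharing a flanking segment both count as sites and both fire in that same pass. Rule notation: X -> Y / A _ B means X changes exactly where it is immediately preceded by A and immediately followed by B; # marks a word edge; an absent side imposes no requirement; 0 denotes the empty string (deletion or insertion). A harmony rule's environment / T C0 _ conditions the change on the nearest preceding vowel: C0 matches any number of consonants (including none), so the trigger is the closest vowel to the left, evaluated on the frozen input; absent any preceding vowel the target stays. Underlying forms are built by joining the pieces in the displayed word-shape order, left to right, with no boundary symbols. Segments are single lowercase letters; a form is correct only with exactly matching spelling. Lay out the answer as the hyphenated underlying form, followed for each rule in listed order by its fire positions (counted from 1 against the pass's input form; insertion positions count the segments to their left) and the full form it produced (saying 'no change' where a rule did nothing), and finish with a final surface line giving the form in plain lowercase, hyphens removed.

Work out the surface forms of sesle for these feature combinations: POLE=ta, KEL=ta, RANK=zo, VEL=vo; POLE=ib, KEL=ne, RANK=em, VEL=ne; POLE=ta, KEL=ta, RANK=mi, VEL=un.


cell POLE=ta, KEL=ta, RANK=zo, VEL=vo:
underlying: sesle-k-tam-mo-eg
1. b -> p, g -> k, v -> f, z -> s / _ #: fires at position(s) 13: seslektammoek
2. o -> e, u -> i / F C0 _: no change
surface: seslektammoek

cell POLE=ib, KEL=ne, RANK=em, VEL=ne:
underlying: sesle-em-n-o-o
1. b -> p, g -> k, v -> f, z -> s / _ #: no change
2. o -> e, u -> i / F C0 _: fires at position(s) 9: sesleemneo
surface: sesleemneo

cell POLE=ta, KEL=ta, RANK=mi, VEL=un:
underlying: sesle-k-bom-pe-eg
1. b -> p, g -> k, v -> f, z -> s / _ #: fires at position(s) 13: seslekbompeek
2. o -> e, u -> i / F C0 _: fires at position(s) 8: seslekbempeek
surface: seslekbempeek


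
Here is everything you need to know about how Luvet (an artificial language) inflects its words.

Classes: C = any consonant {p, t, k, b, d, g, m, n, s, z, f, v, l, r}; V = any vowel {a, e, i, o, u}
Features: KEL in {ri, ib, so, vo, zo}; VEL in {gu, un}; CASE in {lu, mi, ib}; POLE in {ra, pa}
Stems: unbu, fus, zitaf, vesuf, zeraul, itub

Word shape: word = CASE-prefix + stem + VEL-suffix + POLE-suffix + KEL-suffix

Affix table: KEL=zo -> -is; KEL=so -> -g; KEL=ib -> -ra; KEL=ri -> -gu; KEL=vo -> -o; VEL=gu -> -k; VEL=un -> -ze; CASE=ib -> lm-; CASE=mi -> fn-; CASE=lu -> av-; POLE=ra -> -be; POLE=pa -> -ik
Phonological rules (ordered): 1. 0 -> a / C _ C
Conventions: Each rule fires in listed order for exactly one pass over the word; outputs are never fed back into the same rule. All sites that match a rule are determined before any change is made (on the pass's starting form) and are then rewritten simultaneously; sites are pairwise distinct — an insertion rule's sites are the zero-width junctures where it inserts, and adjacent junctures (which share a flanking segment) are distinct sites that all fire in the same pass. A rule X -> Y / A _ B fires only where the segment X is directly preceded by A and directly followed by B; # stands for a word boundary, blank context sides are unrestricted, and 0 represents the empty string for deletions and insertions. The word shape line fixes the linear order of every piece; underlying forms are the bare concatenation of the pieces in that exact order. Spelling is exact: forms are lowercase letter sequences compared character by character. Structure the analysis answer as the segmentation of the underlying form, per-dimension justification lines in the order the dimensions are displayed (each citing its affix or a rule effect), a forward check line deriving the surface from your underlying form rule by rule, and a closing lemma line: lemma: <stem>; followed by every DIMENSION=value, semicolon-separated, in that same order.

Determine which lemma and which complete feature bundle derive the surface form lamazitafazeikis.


underlying: lm-zitaf-ze-ik-is
KEL=zo - signalled by the affix -is
VEL=un - signalled by the affix -ze
CASE=ib - signalled by the affix lm-
POLE=pa - signalled by the affix -ik
check: lmzitafzeikis -> lamazitafazeikis
lemma: zitaf; KEL=zo; VEL=un; CASE=ib; POLE=pa


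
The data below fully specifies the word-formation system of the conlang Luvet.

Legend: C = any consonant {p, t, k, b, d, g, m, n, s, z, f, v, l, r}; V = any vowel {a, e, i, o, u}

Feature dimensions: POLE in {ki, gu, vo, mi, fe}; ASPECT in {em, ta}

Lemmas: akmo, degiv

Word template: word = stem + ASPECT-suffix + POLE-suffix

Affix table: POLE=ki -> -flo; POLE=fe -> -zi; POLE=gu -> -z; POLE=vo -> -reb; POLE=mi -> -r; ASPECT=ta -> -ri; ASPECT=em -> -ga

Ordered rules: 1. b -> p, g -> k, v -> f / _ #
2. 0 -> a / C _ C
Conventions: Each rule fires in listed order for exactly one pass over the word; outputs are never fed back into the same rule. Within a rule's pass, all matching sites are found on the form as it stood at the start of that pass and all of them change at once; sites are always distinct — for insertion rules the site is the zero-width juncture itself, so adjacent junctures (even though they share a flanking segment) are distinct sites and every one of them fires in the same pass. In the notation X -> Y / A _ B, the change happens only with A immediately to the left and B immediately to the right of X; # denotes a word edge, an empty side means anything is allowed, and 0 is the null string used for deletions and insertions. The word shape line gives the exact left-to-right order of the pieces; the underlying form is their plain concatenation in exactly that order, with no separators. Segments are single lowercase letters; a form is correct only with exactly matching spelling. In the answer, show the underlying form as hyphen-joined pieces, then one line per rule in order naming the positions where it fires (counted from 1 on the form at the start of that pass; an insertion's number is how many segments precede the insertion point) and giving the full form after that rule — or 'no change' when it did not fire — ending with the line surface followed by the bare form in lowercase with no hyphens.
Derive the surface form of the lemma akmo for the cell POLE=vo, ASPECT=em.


underlying: akmo-ga-reb
1. b -> p, g -> k, v -> f / _ #: fires at position(s) 9: akmogarep
2. 0 -> a / C _ C: inserts after position(s) 2: akamogarep
surface: akamogarep


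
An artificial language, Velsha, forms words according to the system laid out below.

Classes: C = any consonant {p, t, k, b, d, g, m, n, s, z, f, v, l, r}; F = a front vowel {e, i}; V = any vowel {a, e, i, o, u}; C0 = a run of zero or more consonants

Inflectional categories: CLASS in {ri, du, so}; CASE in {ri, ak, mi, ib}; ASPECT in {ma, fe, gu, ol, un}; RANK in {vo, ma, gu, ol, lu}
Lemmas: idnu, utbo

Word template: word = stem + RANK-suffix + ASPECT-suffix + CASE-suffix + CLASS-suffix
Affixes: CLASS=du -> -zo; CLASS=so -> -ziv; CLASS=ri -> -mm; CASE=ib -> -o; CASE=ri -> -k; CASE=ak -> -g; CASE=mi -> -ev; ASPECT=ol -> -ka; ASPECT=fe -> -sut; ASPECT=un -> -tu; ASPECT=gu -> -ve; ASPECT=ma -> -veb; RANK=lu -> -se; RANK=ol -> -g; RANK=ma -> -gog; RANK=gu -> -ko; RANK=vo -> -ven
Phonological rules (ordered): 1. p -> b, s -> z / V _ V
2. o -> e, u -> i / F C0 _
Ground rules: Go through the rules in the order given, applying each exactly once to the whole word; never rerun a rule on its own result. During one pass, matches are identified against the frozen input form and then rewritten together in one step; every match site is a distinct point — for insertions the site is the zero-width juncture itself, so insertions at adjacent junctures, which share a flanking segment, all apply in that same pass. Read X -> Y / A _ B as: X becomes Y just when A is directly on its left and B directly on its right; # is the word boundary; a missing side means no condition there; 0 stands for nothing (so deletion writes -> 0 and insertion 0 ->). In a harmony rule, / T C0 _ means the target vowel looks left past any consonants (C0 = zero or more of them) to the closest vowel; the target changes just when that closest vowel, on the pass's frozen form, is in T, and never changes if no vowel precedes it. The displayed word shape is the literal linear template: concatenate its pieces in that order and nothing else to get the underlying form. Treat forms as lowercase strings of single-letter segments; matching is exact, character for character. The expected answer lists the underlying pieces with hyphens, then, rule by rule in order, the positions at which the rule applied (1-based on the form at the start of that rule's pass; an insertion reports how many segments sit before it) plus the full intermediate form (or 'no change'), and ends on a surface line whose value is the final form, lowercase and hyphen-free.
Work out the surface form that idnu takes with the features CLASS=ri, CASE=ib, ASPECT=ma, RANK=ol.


underlying: idnu-g-veb-o-mm
1. p -> b, s -> z / V _ V: no change
2. o -> e, u -> i / F C0 _: fires at position(s) 4, 9: idnigvebemm
surface: idnigvebemm


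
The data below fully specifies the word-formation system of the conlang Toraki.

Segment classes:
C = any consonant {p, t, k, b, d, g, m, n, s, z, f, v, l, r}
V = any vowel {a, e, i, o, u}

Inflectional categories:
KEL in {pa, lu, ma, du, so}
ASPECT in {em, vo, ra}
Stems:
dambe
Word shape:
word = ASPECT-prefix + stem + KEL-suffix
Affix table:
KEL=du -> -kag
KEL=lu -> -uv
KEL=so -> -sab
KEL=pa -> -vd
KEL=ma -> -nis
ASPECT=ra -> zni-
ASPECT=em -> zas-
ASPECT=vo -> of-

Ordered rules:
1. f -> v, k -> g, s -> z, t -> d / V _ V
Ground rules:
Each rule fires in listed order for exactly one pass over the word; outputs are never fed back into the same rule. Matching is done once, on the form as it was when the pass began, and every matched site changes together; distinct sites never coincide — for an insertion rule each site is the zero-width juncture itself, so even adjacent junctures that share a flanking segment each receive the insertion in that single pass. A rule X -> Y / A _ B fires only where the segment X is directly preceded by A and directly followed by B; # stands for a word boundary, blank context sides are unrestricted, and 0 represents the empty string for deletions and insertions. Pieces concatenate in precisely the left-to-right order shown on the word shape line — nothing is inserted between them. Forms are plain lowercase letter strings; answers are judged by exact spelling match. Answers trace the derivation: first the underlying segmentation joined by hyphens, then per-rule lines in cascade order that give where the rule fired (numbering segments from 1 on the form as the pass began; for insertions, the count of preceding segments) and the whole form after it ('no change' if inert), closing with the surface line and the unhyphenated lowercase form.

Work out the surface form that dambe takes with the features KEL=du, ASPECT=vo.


underlying: of-dambe-kag
1. f -> v, k -> g, s -> z, t -> d / V _ V: fires at position(s) 8: ofdambegag
surface: ofdambegag


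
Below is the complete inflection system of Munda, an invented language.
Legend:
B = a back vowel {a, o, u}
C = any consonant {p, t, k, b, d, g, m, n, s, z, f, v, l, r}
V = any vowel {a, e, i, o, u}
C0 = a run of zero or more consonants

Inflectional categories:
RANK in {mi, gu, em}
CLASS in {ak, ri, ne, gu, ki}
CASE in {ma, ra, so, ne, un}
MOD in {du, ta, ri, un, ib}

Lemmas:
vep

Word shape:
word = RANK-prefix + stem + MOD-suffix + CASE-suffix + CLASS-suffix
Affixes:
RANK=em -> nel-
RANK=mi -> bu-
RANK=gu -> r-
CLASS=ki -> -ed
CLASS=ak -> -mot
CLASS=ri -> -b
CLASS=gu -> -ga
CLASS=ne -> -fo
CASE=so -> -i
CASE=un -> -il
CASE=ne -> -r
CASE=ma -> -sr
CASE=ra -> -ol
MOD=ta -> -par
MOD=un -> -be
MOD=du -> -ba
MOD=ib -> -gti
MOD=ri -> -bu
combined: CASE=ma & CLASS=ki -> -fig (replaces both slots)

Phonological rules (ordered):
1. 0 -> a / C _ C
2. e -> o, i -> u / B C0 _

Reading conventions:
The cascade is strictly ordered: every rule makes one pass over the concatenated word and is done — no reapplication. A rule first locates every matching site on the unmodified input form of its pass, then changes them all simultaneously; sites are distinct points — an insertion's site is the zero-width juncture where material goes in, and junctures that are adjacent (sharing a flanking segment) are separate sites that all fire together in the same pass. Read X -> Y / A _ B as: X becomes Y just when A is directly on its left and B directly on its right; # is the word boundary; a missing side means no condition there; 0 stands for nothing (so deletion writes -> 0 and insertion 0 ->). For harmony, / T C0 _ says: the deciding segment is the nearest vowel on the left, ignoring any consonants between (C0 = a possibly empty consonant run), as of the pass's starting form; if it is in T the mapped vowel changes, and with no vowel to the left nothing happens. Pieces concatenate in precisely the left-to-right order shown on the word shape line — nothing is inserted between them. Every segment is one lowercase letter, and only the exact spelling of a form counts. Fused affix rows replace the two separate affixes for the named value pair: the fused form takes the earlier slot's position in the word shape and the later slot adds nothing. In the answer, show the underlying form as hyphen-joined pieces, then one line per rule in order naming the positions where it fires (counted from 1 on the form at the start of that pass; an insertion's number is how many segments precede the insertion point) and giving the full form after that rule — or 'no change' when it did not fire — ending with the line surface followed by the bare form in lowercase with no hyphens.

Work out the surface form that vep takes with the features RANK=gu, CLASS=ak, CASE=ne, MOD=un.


underlying: r-vep-be-r-mot
1. 0 -> a / C _ C: inserts after position(s) 1, 4, 7: ravepaberamot
2. e -> o, i -> u / B C0 _: fires at position(s) 4, 8: ravopaboramot
surface: ravopaboramot


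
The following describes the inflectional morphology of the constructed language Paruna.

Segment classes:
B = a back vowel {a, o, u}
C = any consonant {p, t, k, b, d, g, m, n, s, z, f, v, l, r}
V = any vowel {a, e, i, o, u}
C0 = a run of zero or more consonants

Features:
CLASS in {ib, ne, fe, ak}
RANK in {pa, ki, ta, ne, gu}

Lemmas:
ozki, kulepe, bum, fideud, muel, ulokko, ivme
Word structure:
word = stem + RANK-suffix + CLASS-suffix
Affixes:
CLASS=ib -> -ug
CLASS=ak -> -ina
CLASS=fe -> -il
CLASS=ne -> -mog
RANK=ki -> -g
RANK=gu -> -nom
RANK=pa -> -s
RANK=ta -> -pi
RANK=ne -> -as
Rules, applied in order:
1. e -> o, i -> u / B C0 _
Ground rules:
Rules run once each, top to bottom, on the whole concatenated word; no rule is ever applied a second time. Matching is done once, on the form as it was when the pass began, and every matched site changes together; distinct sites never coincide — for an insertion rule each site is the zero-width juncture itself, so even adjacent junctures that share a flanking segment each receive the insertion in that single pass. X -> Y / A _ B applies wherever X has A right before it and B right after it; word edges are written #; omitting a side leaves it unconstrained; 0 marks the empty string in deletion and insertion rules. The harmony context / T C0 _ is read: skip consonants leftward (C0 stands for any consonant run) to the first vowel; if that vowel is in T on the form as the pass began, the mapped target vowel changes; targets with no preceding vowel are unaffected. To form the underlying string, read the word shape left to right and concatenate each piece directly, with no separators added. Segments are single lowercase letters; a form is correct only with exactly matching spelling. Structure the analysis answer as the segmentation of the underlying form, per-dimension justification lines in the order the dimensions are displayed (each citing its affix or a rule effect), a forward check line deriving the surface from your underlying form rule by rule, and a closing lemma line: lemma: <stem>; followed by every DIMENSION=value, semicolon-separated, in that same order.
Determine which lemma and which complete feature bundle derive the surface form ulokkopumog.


underlying: ulokko-pi-mog
CLASS=ne - signalled by the affix -mog
RANK=ta - signalled by the affix -pi
check: ulokkopimog -> ulokkopumog
lemma: ulokko; CLASS=ne; RANK=ta


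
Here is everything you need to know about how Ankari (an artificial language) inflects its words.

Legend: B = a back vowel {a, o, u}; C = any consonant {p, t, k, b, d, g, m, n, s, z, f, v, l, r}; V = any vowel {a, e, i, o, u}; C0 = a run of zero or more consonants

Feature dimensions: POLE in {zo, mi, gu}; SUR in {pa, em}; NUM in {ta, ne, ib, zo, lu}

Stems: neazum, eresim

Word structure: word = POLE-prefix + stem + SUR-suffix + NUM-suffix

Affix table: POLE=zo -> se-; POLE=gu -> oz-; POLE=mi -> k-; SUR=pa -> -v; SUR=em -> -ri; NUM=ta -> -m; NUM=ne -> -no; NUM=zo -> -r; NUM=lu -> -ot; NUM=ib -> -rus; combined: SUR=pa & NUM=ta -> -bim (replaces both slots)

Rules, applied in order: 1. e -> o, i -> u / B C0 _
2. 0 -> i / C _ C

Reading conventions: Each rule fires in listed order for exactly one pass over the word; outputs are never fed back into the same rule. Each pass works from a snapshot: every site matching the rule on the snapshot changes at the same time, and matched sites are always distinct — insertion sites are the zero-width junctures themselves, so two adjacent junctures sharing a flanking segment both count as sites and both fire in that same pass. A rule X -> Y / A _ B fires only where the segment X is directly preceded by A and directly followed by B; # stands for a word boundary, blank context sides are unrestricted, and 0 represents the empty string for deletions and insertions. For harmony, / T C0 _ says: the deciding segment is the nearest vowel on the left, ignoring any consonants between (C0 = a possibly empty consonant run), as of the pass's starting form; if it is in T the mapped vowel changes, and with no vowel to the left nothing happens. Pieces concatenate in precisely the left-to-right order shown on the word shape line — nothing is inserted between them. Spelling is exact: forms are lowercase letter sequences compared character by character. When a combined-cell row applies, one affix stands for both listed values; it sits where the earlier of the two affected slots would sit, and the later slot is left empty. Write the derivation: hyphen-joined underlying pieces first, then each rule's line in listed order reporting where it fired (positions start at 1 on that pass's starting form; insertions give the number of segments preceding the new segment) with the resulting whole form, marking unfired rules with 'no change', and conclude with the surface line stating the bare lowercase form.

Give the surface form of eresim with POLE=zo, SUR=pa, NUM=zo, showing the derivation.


underlying: se-eresim-v-r
1. e -> o, i -> u / B C0 _: no change
2. 0 -> i / C _ C: inserts after position(s) 8, 9: seeresimivir
surface: seeresimivir


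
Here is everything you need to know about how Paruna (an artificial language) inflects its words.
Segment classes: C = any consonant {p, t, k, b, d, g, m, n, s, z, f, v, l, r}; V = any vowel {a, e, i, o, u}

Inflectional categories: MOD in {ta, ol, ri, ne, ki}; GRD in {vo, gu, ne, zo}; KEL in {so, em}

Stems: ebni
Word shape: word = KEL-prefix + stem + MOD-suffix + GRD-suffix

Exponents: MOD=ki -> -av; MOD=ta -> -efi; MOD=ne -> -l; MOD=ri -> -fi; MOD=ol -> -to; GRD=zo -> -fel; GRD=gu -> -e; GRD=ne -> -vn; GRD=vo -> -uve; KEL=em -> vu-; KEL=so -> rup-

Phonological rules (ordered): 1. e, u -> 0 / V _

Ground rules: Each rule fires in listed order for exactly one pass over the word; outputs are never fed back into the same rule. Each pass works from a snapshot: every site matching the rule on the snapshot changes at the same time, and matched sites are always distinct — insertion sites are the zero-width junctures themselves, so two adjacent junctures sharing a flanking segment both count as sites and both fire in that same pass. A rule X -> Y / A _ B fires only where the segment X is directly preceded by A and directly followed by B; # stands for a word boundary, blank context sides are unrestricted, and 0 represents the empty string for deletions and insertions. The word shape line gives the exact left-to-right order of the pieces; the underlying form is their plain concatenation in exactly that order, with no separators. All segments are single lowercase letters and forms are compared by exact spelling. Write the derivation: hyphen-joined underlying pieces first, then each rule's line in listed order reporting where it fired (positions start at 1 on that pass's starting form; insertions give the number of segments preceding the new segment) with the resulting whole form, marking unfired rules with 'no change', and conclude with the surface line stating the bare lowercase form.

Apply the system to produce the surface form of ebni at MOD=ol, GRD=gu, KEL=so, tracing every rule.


underlying: rup-ebni-to-e
1. e, u -> 0 / V _: fires at position(s) 10: rupebnito
surface: rupebnito


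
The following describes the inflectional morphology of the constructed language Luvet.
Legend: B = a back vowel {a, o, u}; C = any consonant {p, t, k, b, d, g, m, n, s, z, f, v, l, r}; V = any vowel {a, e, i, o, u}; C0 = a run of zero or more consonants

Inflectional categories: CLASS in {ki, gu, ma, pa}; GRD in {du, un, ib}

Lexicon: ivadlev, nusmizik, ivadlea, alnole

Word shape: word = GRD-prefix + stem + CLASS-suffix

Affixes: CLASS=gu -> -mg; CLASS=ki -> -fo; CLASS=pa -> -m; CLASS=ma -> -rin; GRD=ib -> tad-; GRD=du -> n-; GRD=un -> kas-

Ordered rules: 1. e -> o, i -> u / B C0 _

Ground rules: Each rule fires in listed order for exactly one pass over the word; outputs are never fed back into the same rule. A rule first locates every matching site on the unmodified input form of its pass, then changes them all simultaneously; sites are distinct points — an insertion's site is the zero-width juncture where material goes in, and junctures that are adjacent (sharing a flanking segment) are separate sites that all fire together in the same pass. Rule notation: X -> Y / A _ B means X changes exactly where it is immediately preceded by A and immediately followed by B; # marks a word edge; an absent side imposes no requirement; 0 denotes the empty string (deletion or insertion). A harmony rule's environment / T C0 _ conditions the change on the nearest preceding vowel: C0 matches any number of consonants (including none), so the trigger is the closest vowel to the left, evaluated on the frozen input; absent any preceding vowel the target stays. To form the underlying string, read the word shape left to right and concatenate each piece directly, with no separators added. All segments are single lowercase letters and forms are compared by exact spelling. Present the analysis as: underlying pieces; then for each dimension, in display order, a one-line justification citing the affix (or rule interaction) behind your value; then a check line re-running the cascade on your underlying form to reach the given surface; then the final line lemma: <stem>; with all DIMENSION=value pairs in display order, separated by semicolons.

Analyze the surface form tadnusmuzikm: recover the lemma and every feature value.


underlying: tad-nusmizik-m
CLASS=pa - signalled by the affix -m
GRD=ib - signalled by the affix tad-
check: tadnusmizikm -> tadnusmuzikm
lemma: nusmizik; CLASS=pa; GRD=ib


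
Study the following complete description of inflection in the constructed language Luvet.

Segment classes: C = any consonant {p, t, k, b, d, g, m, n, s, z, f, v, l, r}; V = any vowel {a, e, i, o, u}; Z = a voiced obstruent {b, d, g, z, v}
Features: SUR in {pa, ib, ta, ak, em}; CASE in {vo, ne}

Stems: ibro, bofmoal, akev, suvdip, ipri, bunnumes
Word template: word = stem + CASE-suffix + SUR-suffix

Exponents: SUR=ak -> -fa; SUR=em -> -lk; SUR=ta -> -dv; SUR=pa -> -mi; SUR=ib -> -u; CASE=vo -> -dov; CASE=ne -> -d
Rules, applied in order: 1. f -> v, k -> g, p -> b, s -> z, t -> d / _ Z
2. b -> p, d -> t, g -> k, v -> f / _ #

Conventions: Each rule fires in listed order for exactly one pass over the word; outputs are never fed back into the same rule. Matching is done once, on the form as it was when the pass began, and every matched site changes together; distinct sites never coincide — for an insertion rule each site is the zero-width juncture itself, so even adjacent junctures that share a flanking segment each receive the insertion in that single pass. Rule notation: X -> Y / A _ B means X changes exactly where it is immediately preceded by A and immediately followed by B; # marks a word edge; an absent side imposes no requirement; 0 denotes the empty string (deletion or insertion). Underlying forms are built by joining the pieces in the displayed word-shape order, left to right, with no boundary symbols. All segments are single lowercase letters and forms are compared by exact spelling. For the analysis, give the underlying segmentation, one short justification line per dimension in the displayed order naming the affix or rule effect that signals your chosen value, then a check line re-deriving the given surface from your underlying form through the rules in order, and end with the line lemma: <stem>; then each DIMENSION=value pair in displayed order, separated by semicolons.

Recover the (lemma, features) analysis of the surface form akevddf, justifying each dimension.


underlying: akev-d-dv
SUR=ta - signalled by the affix -dv
CASE=ne - signalled by the affix -d
check: akevddv -> akevddv -> akevddf
lemma: akev; SUR=ta; CASE=ne


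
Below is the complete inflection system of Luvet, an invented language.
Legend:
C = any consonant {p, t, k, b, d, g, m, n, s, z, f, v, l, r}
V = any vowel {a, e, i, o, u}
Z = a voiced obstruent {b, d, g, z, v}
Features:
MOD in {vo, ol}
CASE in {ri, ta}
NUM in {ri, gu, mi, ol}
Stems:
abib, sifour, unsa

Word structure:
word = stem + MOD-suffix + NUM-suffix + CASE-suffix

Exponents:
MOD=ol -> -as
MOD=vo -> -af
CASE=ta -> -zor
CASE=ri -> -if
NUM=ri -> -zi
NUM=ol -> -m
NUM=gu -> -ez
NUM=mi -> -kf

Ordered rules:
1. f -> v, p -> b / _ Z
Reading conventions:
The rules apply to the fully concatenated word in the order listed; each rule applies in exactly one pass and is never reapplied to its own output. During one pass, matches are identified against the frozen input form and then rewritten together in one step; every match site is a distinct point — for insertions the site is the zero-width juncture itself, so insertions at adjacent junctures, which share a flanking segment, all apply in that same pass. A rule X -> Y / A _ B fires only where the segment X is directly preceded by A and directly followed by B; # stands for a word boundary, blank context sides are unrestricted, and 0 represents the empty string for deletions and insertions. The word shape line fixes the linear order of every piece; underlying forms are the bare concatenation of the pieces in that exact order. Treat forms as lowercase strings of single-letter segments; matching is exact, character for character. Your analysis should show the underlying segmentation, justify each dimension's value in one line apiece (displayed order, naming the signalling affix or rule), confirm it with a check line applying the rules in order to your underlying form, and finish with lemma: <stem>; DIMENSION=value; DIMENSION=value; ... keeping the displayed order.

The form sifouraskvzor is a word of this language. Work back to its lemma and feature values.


underlying: sifour-as-kf-zor
MOD=ol - signalled by the affix -as
CASE=ta - signalled by the affix -zor
NUM=mi - signalled by the affix -kf
check: sifouraskfzor -> sifouraskvzor
lemma: sifour; MOD=ol; CASE=ta; NUM=mi


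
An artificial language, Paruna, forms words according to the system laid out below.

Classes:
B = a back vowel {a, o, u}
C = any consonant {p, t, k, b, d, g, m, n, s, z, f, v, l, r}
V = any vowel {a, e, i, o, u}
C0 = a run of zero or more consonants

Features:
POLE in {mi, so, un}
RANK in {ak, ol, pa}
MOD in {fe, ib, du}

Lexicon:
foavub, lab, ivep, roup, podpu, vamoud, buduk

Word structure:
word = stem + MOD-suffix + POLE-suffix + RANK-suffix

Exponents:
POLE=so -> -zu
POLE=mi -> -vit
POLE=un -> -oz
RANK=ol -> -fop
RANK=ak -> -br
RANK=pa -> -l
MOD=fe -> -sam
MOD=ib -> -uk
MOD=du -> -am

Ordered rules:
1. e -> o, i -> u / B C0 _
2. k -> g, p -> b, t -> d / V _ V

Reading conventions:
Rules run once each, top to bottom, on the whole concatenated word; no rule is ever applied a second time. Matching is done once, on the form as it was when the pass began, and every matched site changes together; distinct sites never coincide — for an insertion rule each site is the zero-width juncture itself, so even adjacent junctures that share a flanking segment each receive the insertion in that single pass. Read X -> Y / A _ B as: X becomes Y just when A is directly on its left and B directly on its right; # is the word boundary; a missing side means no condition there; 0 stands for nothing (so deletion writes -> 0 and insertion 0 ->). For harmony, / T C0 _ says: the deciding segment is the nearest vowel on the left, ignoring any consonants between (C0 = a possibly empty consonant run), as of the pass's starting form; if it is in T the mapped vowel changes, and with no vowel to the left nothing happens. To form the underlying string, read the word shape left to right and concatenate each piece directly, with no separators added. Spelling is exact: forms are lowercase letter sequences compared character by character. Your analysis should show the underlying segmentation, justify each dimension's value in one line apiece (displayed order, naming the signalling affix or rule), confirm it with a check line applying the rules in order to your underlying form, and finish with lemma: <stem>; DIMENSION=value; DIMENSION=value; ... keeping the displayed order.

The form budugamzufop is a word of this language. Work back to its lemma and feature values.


underlying: buduk-am-zu-fop
POLE=so - signalled by the affix -zu
RANK=ol - signalled by the affix -fop
MOD=du - signalled by the affix -am
check: budukamzufop -> budukamzufop -> budugamzufop
lemma: buduk; POLE=so; RANK=ol; MOD=du


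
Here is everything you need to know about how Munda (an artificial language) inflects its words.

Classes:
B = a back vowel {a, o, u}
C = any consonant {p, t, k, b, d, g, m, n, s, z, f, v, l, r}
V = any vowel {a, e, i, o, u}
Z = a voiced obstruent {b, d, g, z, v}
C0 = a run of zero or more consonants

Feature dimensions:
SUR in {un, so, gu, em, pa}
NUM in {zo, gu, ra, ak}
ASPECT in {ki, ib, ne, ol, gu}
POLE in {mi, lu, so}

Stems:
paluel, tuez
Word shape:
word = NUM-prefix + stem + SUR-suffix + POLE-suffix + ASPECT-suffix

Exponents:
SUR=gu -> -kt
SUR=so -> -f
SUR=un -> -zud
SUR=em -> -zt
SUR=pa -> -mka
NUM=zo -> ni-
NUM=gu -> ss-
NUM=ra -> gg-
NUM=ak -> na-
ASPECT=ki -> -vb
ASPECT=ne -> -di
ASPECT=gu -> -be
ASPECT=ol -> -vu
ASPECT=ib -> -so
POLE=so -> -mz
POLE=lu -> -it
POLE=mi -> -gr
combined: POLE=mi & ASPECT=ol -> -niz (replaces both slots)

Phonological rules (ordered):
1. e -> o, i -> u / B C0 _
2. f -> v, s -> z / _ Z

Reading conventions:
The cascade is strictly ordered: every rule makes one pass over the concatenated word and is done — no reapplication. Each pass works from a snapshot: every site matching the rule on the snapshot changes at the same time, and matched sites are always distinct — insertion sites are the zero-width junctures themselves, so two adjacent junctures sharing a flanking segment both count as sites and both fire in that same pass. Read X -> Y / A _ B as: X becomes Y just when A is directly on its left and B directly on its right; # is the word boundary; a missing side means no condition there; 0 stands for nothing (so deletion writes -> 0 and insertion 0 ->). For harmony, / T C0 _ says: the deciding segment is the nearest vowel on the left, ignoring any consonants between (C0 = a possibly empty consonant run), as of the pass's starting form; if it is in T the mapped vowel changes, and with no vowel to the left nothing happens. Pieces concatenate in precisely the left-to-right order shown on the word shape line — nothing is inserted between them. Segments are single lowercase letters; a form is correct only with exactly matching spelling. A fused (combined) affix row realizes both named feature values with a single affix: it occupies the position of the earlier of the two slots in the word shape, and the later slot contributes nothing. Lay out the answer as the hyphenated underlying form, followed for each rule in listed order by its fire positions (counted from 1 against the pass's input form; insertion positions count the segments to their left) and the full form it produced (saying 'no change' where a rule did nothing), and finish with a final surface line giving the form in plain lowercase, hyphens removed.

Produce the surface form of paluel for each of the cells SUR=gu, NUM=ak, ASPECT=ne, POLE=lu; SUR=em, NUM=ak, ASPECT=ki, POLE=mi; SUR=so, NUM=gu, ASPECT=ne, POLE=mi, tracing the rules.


cell SUR=gu, NUM=ak, ASPECT=ne, POLE=lu:
underlying: na-paluel-kt-it-di
1. e -> o, i -> u / B C0 _: fires at position(s) 7: napaluolktitdi
2. f -> v, s -> z / _ Z: no change
surface: napaluolktitdi

cell SUR=em, NUM=ak, ASPECT=ki, POLE=mi:
underlying: na-paluel-zt-gr-vb
1. e -> o, i -> u / B C0 _: fires at position(s) 7: napaluolztgrvb
2. f -> v, s -> z / _ Z: no change
surface: napaluolztgrvb

cell SUR=so, NUM=gu, ASPECT=ne, POLE=mi:
underlying: ss-paluel-f-gr-di
1. e -> o, i -> u / B C0 _: fires at position(s) 7: sspaluolfgrdi
2. f -> v, s -> z / _ Z: fires at position(s) 9: sspaluolvgrdi
surface: sspaluolvgrdi
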